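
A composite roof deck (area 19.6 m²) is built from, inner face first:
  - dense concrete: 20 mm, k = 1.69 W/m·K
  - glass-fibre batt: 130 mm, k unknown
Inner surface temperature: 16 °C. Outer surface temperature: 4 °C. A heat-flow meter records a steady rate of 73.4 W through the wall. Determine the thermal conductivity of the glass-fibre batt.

Thermal resistances in series:
R_dense concrete = L/(kA) = 0.02/(1.69×19.6) = 6.038×10^-4 K/W
Sum of known resistances R_other = 6.038×10^-4 K/W
Total R = ΔT/Q = 12/73.4 = 0.1635 K/W
R_glass-fibre batt = R_total − R_other = 0.1629 K/W
k = L/(R·A) = 0.13/(0.1629×19.6)

k ≈ 0.0407 W/(m·K)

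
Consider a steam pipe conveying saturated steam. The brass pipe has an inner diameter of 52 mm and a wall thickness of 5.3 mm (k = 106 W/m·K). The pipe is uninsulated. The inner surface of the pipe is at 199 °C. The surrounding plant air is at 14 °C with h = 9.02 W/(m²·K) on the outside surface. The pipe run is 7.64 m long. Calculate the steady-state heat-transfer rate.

For a radial system each layer contributes R = ln(r_out/r_in)/(2πkL); films add R = 1/(hA).
R_brass pipe wall = ln(31.3/26)/(2π×106×7.64) = 3.646×10^-5 K/W
R_outer film = 1/(h_o·2πr_oL) = 1/(9.02×2π×0.0313×7.64) = 0.07379 K/W
R_total = 0.07382 K/W
Q = ΔT/R_total = 185/0.07382

Q ≈ 2510 W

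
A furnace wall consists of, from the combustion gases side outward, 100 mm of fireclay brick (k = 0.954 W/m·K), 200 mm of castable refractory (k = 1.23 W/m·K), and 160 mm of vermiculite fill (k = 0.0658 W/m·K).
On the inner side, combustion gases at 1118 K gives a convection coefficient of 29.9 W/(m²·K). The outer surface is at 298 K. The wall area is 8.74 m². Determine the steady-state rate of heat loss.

Q ≈ 2620 W

Thermal resistances in series:
R_inner film = 1/(h_i·A) = 1/(29.9×8.74) = 0.003827 K/W
R_fireclay brick = L/(kA) = 0.1/(0.954×8.74) = 0.01199 K/W
R_castable refractory = L/(kA) = 0.2/(1.23×8.74) = 0.0186 K/W
R_vermiculite fill = L/(kA) = 0.16/(0.0658×8.74) = 0.2782 K/W
R_total = 0.3126 K/W
Q = ΔT / R_total = 820 / 0.3126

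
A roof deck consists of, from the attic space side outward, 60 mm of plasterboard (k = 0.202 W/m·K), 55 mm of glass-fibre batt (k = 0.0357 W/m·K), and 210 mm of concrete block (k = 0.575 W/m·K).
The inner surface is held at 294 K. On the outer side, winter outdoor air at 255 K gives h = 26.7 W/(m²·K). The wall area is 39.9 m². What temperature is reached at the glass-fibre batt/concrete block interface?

Model the wall as resistances in series:
R_plasterboard = L/(kA) = 0.06/(0.202×39.9) = 0.007444 K/W
R_glass-fibre batt = L/(kA) = 0.055/(0.0357×39.9) = 0.03861 K/W
R_concrete block = L/(kA) = 0.21/(0.575×39.9) = 0.009153 K/W
R_outer film = 1/(h_o·A) = 1/(26.7×39.9) = 9.387×10^-4 K/W
R_total = 0.05615 K/W;  Q = ΔT/R_total = 39/0.05615 = 694.6 W
T_interface = T_inner − Q·ΣR(inner→interface) = 294 − 695×0.04606

T ≈ 262 K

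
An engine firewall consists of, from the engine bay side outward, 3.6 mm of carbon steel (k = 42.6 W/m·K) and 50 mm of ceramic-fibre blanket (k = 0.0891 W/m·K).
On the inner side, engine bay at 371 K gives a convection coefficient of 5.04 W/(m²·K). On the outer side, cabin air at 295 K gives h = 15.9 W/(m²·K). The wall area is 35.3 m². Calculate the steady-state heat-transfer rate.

Using the resistance-network approach (series):
R_inner film = 1/(h_i·A) = 1/(5.04×35.3) = 0.005621 K/W
R_carbon steel = L/(kA) = 0.0036/(42.6×35.3) = 2.394×10^-6 K/W
R_ceramic-fibre blanket = L/(kA) = 0.05/(0.0891×35.3) = 0.0159 K/W
R_outer film = 1/(h_o·A) = 1/(15.9×35.3) = 0.001782 K/W
R_total = 0.0233 K/W
Q = ΔT / R_total = 76 / 0.0233

Q ≈ 3260 W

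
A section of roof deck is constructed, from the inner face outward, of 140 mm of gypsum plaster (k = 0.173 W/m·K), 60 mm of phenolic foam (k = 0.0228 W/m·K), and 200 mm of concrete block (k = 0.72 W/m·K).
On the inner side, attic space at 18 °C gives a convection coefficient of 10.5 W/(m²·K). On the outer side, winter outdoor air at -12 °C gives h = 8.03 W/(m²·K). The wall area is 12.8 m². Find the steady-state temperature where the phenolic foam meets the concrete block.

Using the resistance-network approach (series):
R_inner film = 1/(h_i·A) = 1/(10.5×12.8) = 0.00744 K/W
R_gypsum plaster = L/(kA) = 0.14/(0.173×12.8) = 0.06322 K/W
R_phenolic foam = L/(kA) = 0.06/(0.0228×12.8) = 0.2056 K/W
R_concrete block = L/(kA) = 0.2/(0.72×12.8) = 0.0217 K/W
R_outer film = 1/(h_o·A) = 1/(8.03×12.8) = 0.009729 K/W
R_total = 0.3077 K/W;  Q = ΔT/R_total = 30/0.3077 = 97.5 W
T_interface = T_inner − Q·ΣR(inner→interface) = 18 − 97.5×0.2763

T ≈ -8.94 °C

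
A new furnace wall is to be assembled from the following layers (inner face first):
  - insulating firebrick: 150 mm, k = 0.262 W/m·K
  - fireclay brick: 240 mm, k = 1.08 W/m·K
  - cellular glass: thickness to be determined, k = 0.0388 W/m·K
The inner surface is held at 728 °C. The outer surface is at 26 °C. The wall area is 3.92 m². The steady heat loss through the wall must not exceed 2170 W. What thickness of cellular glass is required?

L ≈ 18.4 mm

Using the resistance-network approach (series):
R_insulating firebrick = L/(kA) = 0.15/(0.262×3.92) = 0.1461 K/W
R_fireclay brick = L/(kA) = 0.24/(1.08×3.92) = 0.05669 K/W
Sum of the known resistances R_other = 0.2027 K/W
Required total resistance R_tot = ΔT/Q_allow = 702/2170 = 0.3235 K/W
R_cellular glass = R_tot − R_other = 0.1208 K/W
L = R·k·A = 0.1208×0.0388×3.92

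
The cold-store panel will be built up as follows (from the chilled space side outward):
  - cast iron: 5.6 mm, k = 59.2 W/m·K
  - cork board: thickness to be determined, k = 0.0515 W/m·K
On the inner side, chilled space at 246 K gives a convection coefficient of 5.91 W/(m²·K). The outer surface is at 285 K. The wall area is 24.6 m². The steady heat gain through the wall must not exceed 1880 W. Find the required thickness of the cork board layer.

Treating each layer as a thermal resistance in series:
R_inner film = 1/(h_i·A) = 1/(5.91×24.6) = 0.006878 K/W
R_cast iron = L/(kA) = 0.0056/(59.2×24.6) = 3.845×10^-6 K/W
Sum of the known resistances R_other = 0.006882 K/W
Required total resistance R_tot = ΔT/Q_allow = 39/1880 = 0.02074 K/W
R_cork board = R_tot − R_other = 0.01386 K/W
L = R·k·A = 0.01386×0.0515×24.6

L ≈ 17.6 mm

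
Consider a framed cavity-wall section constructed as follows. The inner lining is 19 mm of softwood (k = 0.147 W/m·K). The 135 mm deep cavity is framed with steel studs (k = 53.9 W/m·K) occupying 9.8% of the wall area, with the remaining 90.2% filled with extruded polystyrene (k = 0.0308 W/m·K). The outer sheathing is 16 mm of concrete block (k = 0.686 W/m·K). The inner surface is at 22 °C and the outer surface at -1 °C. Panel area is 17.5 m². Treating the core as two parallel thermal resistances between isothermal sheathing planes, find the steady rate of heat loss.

Sheathing layers in series; stud and cavity paths in parallel between them.
R_inner = 0.019/(0.147×17.5) = 0.007386 K/W
R_stud  = 0.135/(53.9×0.098×17.5) = 0.00146 K/W
R_cav   = 0.135/(0.0308×0.902×17.5) = 0.2777 K/W
1/R_core = 1/R_stud + 1/R_cav → R_core = 0.001453 K/W
R_outer = 0.016/(0.686×17.5) = 0.001333 K/W
R_total = 0.01017 K/W
Q = ΔT/R_total = 23/0.01017

Q ≈ 2260 W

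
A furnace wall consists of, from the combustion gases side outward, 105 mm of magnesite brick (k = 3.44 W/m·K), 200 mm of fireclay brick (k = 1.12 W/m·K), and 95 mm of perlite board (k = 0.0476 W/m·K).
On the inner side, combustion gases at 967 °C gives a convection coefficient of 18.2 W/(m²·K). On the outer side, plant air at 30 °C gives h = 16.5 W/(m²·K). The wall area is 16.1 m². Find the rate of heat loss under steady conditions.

Treating each layer as a thermal resistance in series:
R_inner film = 1/(h_i·A) = 1/(18.2×16.1) = 0.003413 K/W
R_magnesite brick = L/(kA) = 0.105/(3.44×16.1) = 0.001896 K/W
R_fireclay brick = L/(kA) = 0.2/(1.12×16.1) = 0.01109 K/W
R_perlite board = L/(kA) = 0.095/(0.0476×16.1) = 0.124 K/W
R_outer film = 1/(h_o·A) = 1/(16.5×16.1) = 0.003764 K/W
R_total = 0.1441 K/W
Q = ΔT / R_total = 937 / 0.1441

Q ≈ 6500 W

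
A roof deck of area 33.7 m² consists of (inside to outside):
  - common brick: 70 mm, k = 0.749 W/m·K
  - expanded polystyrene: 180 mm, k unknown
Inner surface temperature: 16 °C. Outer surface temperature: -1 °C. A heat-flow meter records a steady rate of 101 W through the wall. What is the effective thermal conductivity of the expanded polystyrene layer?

k ≈ 0.0323 W/(m·K)

Using the resistance-network approach (series):
R_common brick = L/(kA) = 0.07/(0.749×33.7) = 0.002773 K/W
Sum of known resistances R_other = 0.002773 K/W
Total R = ΔT/Q = 17/101 = 0.1683 K/W
R_expanded polystyrene = R_total − R_other = 0.1655 K/W
k = L/(R·A) = 0.18/(0.1655×33.7)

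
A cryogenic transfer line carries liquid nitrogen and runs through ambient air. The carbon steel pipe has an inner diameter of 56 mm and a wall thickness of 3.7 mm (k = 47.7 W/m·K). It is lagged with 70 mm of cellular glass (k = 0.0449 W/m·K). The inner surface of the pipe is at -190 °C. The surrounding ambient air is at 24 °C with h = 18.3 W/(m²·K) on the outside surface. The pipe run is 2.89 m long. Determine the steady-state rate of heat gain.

Q ≈ 147 W

Treating each annulus and film as a series resistance:
R_carbon steel pipe wall = ln(31.7/28)/(2π×47.7×2.89) = 1.433×10^-4 K/W
R_cellular glass = ln(101.7/31.7)/(2π×0.0449×2.89) = 1.43 K/W
R_outer film = 1/(h_o·2πr_oL) = 1/(18.3×2π×0.1017×2.89) = 0.02959 K/W
R_total = 1.46 K/W
Q = ΔT/R_total = 214/1.46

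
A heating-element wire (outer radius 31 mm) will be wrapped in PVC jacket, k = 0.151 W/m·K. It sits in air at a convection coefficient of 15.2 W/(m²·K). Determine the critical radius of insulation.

For a cylinder r_cr = k/h = 0.151/15.2
r_cr = 9.93 mm; since the bare radius (31 mm) is above r_cr, any added insulation will reduce heat loss.

r_cr ≈ 9.93 mm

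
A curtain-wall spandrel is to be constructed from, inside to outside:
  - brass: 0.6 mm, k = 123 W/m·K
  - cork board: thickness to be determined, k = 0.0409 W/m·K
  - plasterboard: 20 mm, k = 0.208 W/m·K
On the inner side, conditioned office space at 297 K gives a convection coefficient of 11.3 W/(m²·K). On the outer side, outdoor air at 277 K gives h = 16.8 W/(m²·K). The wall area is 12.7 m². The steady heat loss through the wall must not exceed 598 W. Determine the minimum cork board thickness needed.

L ≈ 7.39 mm

Thermal resistances in series:
R_inner film = 1/(h_i·A) = 1/(11.3×12.7) = 0.006968 K/W
R_brass = L/(kA) = 0.0006/(123×12.7) = 3.841×10^-7 K/W
R_plasterboard = L/(kA) = 0.02/(0.208×12.7) = 0.007571 K/W
R_outer film = 1/(h_o·A) = 1/(16.8×12.7) = 0.004687 K/W
Sum of the known resistances R_other = 0.01923 K/W
Required total resistance R_tot = ΔT/Q_allow = 20/598 = 0.03344 K/W
R_cork board = R_tot − R_other = 0.01422 K/W
L = R·k·A = 0.01422×0.0409×12.7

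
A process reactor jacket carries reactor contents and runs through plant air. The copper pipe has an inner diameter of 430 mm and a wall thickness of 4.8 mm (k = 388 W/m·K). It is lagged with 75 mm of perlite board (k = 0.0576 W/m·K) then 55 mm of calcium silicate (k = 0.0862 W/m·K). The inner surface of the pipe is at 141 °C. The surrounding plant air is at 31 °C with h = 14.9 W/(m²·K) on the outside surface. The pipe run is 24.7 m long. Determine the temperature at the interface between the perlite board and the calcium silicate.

T ≈ 63.9 °C

Per-layer cylindrical resistances, series-summed:
R_copper pipe wall = ln(219.8/215)/(2π×388×24.7) = 3.667×10^-7 K/W
R_perlite board = ln(294.8/219.8)/(2π×0.0576×24.7) = 0.03284 K/W
R_calcium silicate = ln(349.8/294.8)/(2π×0.0862×24.7) = 0.01279 K/W
R_outer film = 1/(h_o·2πr_oL) = 1/(14.9×2π×0.3498×24.7) = 0.001236 K/W
R_total = 0.04687 K/W
Q = ΔT/R_total = 110/0.04687
Q = 2350 W
T_interface = T_inner − Q·ΣR(inner→interface) = 141 − 2350×0.03284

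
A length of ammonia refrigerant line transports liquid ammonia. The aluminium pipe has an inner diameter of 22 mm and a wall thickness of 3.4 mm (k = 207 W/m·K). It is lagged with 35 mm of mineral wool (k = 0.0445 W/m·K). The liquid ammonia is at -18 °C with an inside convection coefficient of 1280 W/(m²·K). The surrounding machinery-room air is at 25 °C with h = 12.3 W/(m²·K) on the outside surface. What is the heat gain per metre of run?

q′ ≈ 9.18 W/m

Radial resistances (cylindrical: R_cond = ln(r_o/r_i)/(2πkL), R_conv = 1/(h·2πrL)):
R_inner film = 1/(h_i·2πr₁L) = 1/(1280×2π×0.011×1) = 0.0113 K/W
R_aluminium pipe wall = ln(14.4/11)/(2π×207×1) = 2.071×10^-4 K/W
R_mineral wool = ln(49.4/14.4)/(2π×0.0445×1) = 4.409 K/W
R_outer film = 1/(h_o·2πr_oL) = 1/(12.3×2π×0.0494×1) = 0.2619 K/W
R_total = 4.682 K/W
Q = ΔT/R_total = 43/4.682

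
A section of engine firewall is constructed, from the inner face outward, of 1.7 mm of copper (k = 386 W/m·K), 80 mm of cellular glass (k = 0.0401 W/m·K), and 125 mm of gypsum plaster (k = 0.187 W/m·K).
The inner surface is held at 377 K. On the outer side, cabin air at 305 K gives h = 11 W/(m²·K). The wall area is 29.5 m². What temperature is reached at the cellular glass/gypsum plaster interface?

Series thermal resistances:
R_copper = L/(kA) = 0.0017/(386×29.5) = 1.493×10^-7 K/W
R_cellular glass = L/(kA) = 0.08/(0.0401×29.5) = 0.06763 K/W
R_gypsum plaster = L/(kA) = 0.125/(0.187×29.5) = 0.02266 K/W
R_outer film = 1/(h_o·A) = 1/(11×29.5) = 0.003082 K/W
R_total = 0.09337 K/W;  Q = ΔT/R_total = 72/0.09337 = 771.1 W
T_interface = T_inner − Q·ΣR(inner→interface) = 377 − 771×0.06763

T ≈ 325 K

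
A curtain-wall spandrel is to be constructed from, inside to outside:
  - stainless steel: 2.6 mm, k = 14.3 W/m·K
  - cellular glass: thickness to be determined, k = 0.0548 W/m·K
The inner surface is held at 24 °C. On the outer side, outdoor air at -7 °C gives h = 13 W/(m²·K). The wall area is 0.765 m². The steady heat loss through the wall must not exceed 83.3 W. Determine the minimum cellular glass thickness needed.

Treating each layer as a thermal resistance in series:
R_stainless steel = L/(kA) = 0.0026/(14.3×0.765) = 2.377×10^-4 K/W
R_outer film = 1/(h_o·A) = 1/(13×0.765) = 0.1006 K/W
Sum of the known resistances R_other = 0.1008 K/W
Required total resistance R_tot = ΔT/Q_allow = 31/83.3 = 0.3721 K/W
R_cellular glass = R_tot − R_other = 0.2714 K/W
L = R·k·A = 0.2714×0.0548×0.765

L ≈ 11.4 mm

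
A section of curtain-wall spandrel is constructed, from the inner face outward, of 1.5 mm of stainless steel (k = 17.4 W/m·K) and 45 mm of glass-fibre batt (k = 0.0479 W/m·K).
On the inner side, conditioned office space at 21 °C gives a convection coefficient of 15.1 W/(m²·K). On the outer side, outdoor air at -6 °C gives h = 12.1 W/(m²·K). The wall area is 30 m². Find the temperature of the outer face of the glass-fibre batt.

Treating each layer as a thermal resistance in series:
R_inner film = 1/(h_i·A) = 1/(15.1×30) = 0.002208 K/W
R_stainless steel = L/(kA) = 0.0015/(17.4×30) = 2.874×10^-6 K/W
R_glass-fibre batt = L/(kA) = 0.045/(0.0479×30) = 0.03132 K/W
R_outer film = 1/(h_o·A) = 1/(12.1×30) = 0.002755 K/W
R_total = 0.03628 K/W;  Q = ΔT/R_total = 27/0.03628 = 744.2 W
T_interface = T_inner − Q·ΣR(inner→interface) = 21 − 744×0.03353

T ≈ -3.95 °C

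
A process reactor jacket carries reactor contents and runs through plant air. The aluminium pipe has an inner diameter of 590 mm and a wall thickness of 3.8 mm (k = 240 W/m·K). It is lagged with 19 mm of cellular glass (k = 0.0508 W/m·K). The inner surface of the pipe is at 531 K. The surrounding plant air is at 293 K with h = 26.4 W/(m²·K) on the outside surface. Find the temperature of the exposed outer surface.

Radial resistances (cylindrical: R_cond = ln(r_o/r_i)/(2πkL), R_conv = 1/(h·2πrL)):
R_aluminium pipe wall = ln(298.8/295)/(2π×240×1) = 8.488×10^-6 K/W
R_cellular glass = ln(317.8/298.8)/(2π×0.0508×1) = 0.1931 K/W
R_outer film = 1/(h_o·2πr_oL) = 1/(26.4×2π×0.3178×1) = 0.01897 K/W
R_total = 0.2121 K/W
Q = ΔT/R_total = 238/0.2121
Q = 1120 W/m
T_interface = T_inner − Q·ΣR(inner→interface) = 531 − 1120×0.1931

T ≈ 314 K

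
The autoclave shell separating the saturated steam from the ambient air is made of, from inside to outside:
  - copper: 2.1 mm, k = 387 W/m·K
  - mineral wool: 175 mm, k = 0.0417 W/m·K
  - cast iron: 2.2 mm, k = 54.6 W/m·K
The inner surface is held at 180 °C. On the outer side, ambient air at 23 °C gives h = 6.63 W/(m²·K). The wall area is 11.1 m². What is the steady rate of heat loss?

Q ≈ 401 W

Treating each layer as a thermal resistance in series:
R_copper = L/(kA) = 0.0021/(387×11.1) = 4.889×10^-7 K/W
R_mineral wool = L/(kA) = 0.175/(0.0417×11.1) = 0.3781 K/W
R_cast iron = L/(kA) = 0.0022/(54.6×11.1) = 3.63×10^-6 K/W
R_outer film = 1/(h_o·A) = 1/(6.63×11.1) = 0.01359 K/W
R_total = 0.3917 K/W
Q = ΔT / R_total = 157 / 0.3917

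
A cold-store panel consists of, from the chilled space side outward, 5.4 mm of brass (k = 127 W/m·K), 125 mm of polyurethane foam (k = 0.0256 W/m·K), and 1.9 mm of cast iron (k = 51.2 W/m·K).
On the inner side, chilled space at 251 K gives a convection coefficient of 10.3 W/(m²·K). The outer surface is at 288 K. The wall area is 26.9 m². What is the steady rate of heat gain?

Using the resistance-network approach (series):
R_inner film = 1/(h_i·A) = 1/(10.3×26.9) = 0.003609 K/W
R_brass = L/(kA) = 0.0054/(127×26.9) = 1.581×10^-6 K/W
R_polyurethane foam = L/(kA) = 0.125/(0.0256×26.9) = 0.1815 K/W
R_cast iron = L/(kA) = 0.0019/(51.2×26.9) = 1.38×10^-6 K/W
R_total = 0.1851 K/W
Q = ΔT / R_total = 37 / 0.1851

Q ≈ 200 W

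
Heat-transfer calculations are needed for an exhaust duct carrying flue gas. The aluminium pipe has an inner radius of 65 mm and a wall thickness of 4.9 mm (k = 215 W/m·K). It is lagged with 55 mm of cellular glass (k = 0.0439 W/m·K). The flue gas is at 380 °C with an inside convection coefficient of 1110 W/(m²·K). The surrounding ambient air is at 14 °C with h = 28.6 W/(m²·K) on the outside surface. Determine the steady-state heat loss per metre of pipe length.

Per-layer cylindrical resistances, series-summed:
R_inner film = 1/(h_i·2πr₁L) = 1/(1110×2π×0.065×1) = 0.002206 K/W
R_aluminium pipe wall = ln(69.9/65)/(2π×215×1) = 5.38×10^-5 K/W
R_cellular glass = ln(124.9/69.9)/(2π×0.0439×1) = 2.104 K/W
R_outer film = 1/(h_o·2πr_oL) = 1/(28.6×2π×0.1249×1) = 0.04455 K/W
R_total = 2.151 K/W
Q = ΔT/R_total = 366/2.151

q′ ≈ 170 W/m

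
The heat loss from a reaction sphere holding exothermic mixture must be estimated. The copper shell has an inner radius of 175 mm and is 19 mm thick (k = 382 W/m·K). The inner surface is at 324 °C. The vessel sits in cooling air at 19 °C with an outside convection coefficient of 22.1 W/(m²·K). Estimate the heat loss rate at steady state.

Q ≈ 3180 W

Radial (spherical) resistances in series:
R_copper shell = (1/0.175 − 1/0.194)/(4π×382) = 1.166×10^-4 K/W
R_outer film = 1/(h·4πr_o²) = 1/(22.1×4π×0.194²) = 0.09567 K/W
R_total = 0.09579 K/W
Q = ΔT/R_total = 305/0.09579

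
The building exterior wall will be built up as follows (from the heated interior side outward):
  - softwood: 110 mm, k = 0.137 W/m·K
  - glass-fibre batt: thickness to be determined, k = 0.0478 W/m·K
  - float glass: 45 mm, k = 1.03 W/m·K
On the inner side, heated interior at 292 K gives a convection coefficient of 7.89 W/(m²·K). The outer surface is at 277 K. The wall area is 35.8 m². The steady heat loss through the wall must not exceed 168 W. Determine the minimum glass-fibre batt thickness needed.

Series thermal resistances:
R_inner film = 1/(h_i·A) = 1/(7.89×35.8) = 0.00354 K/W
R_softwood = L/(kA) = 0.11/(0.137×35.8) = 0.02243 K/W
R_float glass = L/(kA) = 0.045/(1.03×35.8) = 0.00122 K/W
Sum of the known resistances R_other = 0.02719 K/W
Required total resistance R_tot = ΔT/Q_allow = 15/168 = 0.08929 K/W
R_glass-fibre batt = R_tot − R_other = 0.0621 K/W
L = R·k·A = 0.0621×0.0478×35.8

L ≈ 106 mm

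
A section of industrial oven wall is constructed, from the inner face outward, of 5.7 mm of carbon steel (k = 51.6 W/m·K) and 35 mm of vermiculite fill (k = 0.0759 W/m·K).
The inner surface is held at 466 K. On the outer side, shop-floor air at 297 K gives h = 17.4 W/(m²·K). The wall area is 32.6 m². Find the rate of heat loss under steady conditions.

Q ≈ 10600 W

Using the resistance-network approach (series):
R_carbon steel = L/(kA) = 0.0057/(51.6×32.6) = 3.389×10^-6 K/W
R_vermiculite fill = L/(kA) = 0.035/(0.0759×32.6) = 0.01415 K/W
R_outer film = 1/(h_o·A) = 1/(17.4×32.6) = 0.001763 K/W
R_total = 0.01591 K/W
Q = ΔT / R_total = 169 / 0.01591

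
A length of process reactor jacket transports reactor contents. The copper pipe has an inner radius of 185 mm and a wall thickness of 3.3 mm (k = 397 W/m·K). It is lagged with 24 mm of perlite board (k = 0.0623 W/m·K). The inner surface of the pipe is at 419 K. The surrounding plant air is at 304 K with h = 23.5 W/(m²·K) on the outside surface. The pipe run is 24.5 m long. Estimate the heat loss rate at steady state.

Q ≈ 8330 W

For a radial system each layer contributes R = ln(r_out/r_in)/(2πkL); films add R = 1/(hA).
R_copper pipe wall = ln(188.3/185)/(2π×397×24.5) = 2.893×10^-7 K/W
R_perlite board = ln(212.3/188.3)/(2π×0.0623×24.5) = 0.01251 K/W
R_outer film = 1/(h_o·2πr_oL) = 1/(23.5×2π×0.2123×24.5) = 0.001302 K/W
R_total = 0.01381 K/W
Q = ΔT/R_total = 115/0.01381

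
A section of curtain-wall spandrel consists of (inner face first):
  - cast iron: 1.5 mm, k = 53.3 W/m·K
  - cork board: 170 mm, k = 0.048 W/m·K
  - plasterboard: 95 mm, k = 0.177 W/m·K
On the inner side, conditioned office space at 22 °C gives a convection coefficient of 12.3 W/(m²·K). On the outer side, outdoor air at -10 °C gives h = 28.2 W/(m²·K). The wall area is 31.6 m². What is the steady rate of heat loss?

Thermal resistances in series:
R_inner film = 1/(h_i·A) = 1/(12.3×31.6) = 0.002573 K/W
R_cast iron = L/(kA) = 0.0015/(53.3×31.6) = 8.906×10^-7 K/W
R_cork board = L/(kA) = 0.17/(0.048×31.6) = 0.1121 K/W
R_plasterboard = L/(kA) = 0.095/(0.177×31.6) = 0.01698 K/W
R_outer film = 1/(h_o·A) = 1/(28.2×31.6) = 0.001122 K/W
R_total = 0.1328 K/W
Q = ΔT / R_total = 32 / 0.1328

Q ≈ 241 W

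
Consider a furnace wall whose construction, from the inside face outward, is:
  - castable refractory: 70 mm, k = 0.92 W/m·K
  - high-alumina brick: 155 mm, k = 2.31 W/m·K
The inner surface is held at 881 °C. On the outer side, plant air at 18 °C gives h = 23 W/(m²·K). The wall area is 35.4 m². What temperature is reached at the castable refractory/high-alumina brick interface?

Treating each layer as a thermal resistance in series:
R_castable refractory = L/(kA) = 0.07/(0.92×35.4) = 0.002149 K/W
R_high-alumina brick = L/(kA) = 0.155/(2.31×35.4) = 0.001895 K/W
R_outer film = 1/(h_o·A) = 1/(23×35.4) = 0.001228 K/W
R_total = 0.005273 K/W;  Q = ΔT/R_total = 863/0.005273 = 163700 W
T_interface = T_inner − Q·ΣR(inner→interface) = 881 − 164000×0.002149

T ≈ 529 °C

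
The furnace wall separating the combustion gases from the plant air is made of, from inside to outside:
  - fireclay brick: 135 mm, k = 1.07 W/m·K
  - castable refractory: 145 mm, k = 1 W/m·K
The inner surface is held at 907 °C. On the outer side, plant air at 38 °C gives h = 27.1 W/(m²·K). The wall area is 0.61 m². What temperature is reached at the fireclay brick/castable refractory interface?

T ≈ 551 °C

Series thermal resistances:
R_fireclay brick = L/(kA) = 0.135/(1.07×0.61) = 0.2068 K/W
R_castable refractory = L/(kA) = 0.145/(1×0.61) = 0.2377 K/W
R_outer film = 1/(h_o·A) = 1/(27.1×0.61) = 0.06049 K/W
R_total = 0.505 K/W;  Q = ΔT/R_total = 869/0.505 = 1721 W
T_interface = T_inner − Q·ΣR(inner→interface) = 907 − 1720×0.2068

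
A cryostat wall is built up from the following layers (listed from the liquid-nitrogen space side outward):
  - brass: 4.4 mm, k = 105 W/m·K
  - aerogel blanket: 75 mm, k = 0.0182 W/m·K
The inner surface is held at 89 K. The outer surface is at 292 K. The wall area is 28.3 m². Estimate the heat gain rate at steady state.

Q ≈ 1390 W

Using the resistance-network approach (series):
R_brass = L/(kA) = 0.0044/(105×28.3) = 1.481×10^-6 K/W
R_aerogel blanket = L/(kA) = 0.075/(0.0182×28.3) = 0.1456 K/W
R_total = 0.1456 K/W
Q = ΔT / R_total = 203 / 0.1456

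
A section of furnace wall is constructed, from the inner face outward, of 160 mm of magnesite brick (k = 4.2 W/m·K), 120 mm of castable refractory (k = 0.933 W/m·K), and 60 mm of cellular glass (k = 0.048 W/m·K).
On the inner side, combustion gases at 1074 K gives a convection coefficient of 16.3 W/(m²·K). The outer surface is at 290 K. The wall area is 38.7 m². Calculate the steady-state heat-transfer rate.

Using the resistance-network approach (series):
R_inner film = 1/(h_i·A) = 1/(16.3×38.7) = 0.001585 K/W
R_magnesite brick = L/(kA) = 0.16/(4.2×38.7) = 9.844×10^-4 K/W
R_castable refractory = L/(kA) = 0.12/(0.933×38.7) = 0.003323 K/W
R_cellular glass = L/(kA) = 0.06/(0.048×38.7) = 0.0323 K/W
R_total = 0.03819 K/W
Q = ΔT / R_total = 784 / 0.03819

Q ≈ 20500 W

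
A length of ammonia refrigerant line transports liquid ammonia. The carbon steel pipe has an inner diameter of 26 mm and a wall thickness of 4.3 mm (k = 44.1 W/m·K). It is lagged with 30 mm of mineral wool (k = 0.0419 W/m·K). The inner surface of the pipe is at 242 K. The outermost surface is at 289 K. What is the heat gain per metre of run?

q′ ≈ 12.3 W/m

Cylindrical conduction, so R = ln(r₂/r₁)/(2πkL) per layer, in series:
R_carbon steel pipe wall = ln(17.3/13)/(2π×44.1×1) = 0.001031 K/W
R_mineral wool = ln(47.3/17.3)/(2π×0.0419×1) = 3.82 K/W
R_total = 3.822 K/W
Q = ΔT/R_total = 47/3.822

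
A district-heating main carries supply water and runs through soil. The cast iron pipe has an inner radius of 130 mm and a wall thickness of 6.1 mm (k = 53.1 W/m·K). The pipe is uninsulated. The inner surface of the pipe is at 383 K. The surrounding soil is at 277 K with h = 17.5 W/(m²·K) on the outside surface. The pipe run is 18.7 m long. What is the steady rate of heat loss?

Cylindrical conduction, so R = ln(r₂/r₁)/(2πkL) per layer, in series:
R_cast iron pipe wall = ln(136.1/130)/(2π×53.1×18.7) = 7.35×10^-6 K/W
R_outer film = 1/(h_o·2πr_oL) = 1/(17.5×2π×0.1361×18.7) = 0.003573 K/W
R_total = 0.003581 K/W
Q = ΔT/R_total = 106/0.003581

Q ≈ 29600 W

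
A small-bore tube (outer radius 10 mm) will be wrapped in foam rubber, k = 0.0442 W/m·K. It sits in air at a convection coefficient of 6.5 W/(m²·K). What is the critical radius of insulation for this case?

For a cylinder r_cr = k/h = 0.0442/6.5
r_cr = 6.8 mm; since the bare radius (10 mm) is above r_cr, any added insulation will reduce heat loss.

r_cr ≈ 6.8 mm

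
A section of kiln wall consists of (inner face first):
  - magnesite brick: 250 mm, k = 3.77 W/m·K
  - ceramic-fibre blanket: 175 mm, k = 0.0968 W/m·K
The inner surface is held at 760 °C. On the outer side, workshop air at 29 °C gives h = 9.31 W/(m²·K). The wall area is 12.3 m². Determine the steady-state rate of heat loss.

Series thermal resistances:
R_magnesite brick = L/(kA) = 0.25/(3.77×12.3) = 0.005391 K/W
R_ceramic-fibre blanket = L/(kA) = 0.175/(0.0968×12.3) = 0.147 K/W
R_outer film = 1/(h_o·A) = 1/(9.31×12.3) = 0.008733 K/W
R_total = 0.1611 K/W
Q = ΔT / R_total = 731 / 0.1611

Q ≈ 4540 W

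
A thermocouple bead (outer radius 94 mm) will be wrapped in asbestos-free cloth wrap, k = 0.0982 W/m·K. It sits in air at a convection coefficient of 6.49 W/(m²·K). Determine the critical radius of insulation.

r_cr ≈ 30.3 mm

For a sphere r_cr = 2k/h = 2×0.0982/6.49
r_cr = 30.3 mm; since the bare radius (94 mm) is above r_cr, any added insulation will reduce heat loss.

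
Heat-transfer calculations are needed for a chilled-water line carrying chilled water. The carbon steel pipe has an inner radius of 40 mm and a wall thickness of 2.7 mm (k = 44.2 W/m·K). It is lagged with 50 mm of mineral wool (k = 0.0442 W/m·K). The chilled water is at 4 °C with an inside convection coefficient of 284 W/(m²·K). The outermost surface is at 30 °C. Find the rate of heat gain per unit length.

Radial resistances (cylindrical: R_cond = ln(r_o/r_i)/(2πkL), R_conv = 1/(h·2πrL)):
R_inner film = 1/(h_i·2πr₁L) = 1/(284×2π×0.04×1) = 0.01401 K/W
R_carbon steel pipe wall = ln(42.7/40)/(2π×44.2×1) = 2.352×10^-4 K/W
R_mineral wool = ln(92.7/42.7)/(2π×0.0442×1) = 2.791 K/W
R_total = 2.805 K/W
Q = ΔT/R_total = 26/2.805

q′ ≈ 9.27 W/m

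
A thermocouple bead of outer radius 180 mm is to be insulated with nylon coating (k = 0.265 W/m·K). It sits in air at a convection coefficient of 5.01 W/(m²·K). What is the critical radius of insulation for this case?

r_cr ≈ 106 mm

For a sphere r_cr = 2k/h = 2×0.265/5.01
r_cr = 106 mm; since the bare radius (180 mm) is above r_cr, any added insulation will reduce heat loss.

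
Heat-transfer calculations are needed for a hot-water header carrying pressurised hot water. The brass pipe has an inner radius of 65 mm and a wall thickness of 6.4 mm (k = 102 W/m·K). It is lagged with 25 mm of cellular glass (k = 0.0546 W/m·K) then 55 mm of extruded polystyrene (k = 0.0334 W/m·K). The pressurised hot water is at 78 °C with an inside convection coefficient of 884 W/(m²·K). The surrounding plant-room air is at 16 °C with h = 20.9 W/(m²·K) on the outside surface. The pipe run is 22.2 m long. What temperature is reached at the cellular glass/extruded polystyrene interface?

T ≈ 60.3 °C

Per-layer cylindrical resistances, series-summed:
R_inner film = 1/(h_i·2πr₁L) = 1/(884×2π×0.065×22.2) = 1.248×10^-4 K/W
R_brass pipe wall = ln(71.4/65)/(2π×102×22.2) = 6.601×10^-6 K/W
R_cellular glass = ln(96.4/71.4)/(2π×0.0546×22.2) = 0.03942 K/W
R_extruded polystyrene = ln(151.4/96.4)/(2π×0.0334×22.2) = 0.09689 K/W
R_outer film = 1/(h_o·2πr_oL) = 1/(20.9×2π×0.1514×22.2) = 0.002266 K/W
R_total = 0.1387 K/W
Q = ΔT/R_total = 62/0.1387
Q = 447 W
T_interface = T_inner − Q·ΣR(inner→interface) = 78 − 447×0.03955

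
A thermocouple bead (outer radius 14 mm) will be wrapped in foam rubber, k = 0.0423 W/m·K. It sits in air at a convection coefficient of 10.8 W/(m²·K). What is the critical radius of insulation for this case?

r_cr ≈ 7.83 mm

For a sphere r_cr = 2k/h = 2×0.0423/10.8
r_cr = 7.83 mm; since the bare radius (14 mm) is above r_cr, any added insulation will reduce heat loss.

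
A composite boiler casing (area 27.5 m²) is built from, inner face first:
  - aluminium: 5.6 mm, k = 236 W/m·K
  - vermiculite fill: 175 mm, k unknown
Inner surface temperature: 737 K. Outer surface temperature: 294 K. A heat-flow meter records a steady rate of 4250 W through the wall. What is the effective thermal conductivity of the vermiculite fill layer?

Series thermal resistances:
R_aluminium = L/(kA) = 0.0056/(236×27.5) = 8.629×10^-7 K/W
Sum of known resistances R_other = 8.629×10^-7 K/W
Total R = ΔT/Q = 443/4250 = 0.1042 K/W
R_vermiculite fill = R_total − R_other = 0.1042 K/W
k = L/(R·A) = 0.175/(0.1042×27.5)

k ≈ 0.0611 W/(m·K)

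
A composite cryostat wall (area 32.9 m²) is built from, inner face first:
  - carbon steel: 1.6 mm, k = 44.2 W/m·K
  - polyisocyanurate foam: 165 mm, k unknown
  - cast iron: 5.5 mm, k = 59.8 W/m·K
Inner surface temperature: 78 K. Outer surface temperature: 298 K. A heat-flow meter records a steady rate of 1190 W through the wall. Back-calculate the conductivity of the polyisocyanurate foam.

k ≈ 0.0271 W/(m·K)

Thermal resistances in series:
R_carbon steel = L/(kA) = 0.0016/(44.2×32.9) = 1.1×10^-6 K/W
R_cast iron = L/(kA) = 0.0055/(59.8×32.9) = 2.796×10^-6 K/W
Sum of known resistances R_other = 3.896×10^-6 K/W
Total R = ΔT/Q = 220/1190 = 0.1849 K/W
R_polyisocyanurate foam = R_total − R_other = 0.1849 K/W
k = L/(R·A) = 0.165/(0.1849×32.9)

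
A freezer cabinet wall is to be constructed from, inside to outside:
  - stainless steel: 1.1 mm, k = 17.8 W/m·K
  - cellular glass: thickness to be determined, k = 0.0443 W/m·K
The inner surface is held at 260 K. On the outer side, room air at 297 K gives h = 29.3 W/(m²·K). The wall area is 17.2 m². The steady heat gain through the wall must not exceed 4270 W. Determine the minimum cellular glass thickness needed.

Using the resistance-network approach (series):
R_stainless steel = L/(kA) = 0.0011/(17.8×17.2) = 3.593×10^-6 K/W
R_outer film = 1/(h_o·A) = 1/(29.3×17.2) = 0.001984 K/W
Sum of the known resistances R_other = 0.001988 K/W
Required total resistance R_tot = ΔT/Q_allow = 37/4270 = 0.008665 K/W
R_cellular glass = R_tot − R_other = 0.006677 K/W
L = R·k·A = 0.006677×0.0443×17.2

L ≈ 5.09 mm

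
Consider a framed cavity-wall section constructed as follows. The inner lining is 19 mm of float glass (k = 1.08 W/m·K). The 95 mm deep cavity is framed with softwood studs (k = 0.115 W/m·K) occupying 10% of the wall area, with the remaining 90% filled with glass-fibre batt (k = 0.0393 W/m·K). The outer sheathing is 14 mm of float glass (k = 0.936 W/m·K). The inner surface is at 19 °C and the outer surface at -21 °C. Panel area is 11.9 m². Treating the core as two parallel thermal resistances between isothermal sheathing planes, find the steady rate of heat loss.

Q ≈ 231 W

Sheathing layers in series; stud and cavity paths in parallel between them.
R_inner = 0.019/(1.08×11.9) = 0.001478 K/W
R_stud  = 0.095/(0.115×0.1×11.9) = 0.6942 K/W
R_cav   = 0.095/(0.0393×0.9×11.9) = 0.2257 K/W
1/R_core = 1/R_stud + 1/R_cav → R_core = 0.1703 K/W
R_outer = 0.014/(0.936×11.9) = 0.001257 K/W
R_total = 0.1731 K/W
Q = ΔT/R_total = 40/0.1731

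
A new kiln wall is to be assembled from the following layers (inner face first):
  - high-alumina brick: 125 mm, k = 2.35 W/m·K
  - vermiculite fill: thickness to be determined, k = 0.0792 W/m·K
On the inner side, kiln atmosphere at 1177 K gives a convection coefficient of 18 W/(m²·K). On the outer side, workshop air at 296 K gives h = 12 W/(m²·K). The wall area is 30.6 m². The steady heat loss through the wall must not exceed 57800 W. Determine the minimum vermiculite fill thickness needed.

L ≈ 21.7 mm

Treating each layer as a thermal resistance in series:
R_inner film = 1/(h_i·A) = 1/(18×30.6) = 0.001816 K/W
R_high-alumina brick = L/(kA) = 0.125/(2.35×30.6) = 0.001738 K/W
R_outer film = 1/(h_o·A) = 1/(12×30.6) = 0.002723 K/W
Sum of the known resistances R_other = 0.006277 K/W
Required total resistance R_tot = ΔT/Q_allow = 881/57800 = 0.01524 K/W
R_vermiculite fill = R_tot − R_other = 0.008965 K/W
L = R·k·A = 0.008965×0.0792×30.6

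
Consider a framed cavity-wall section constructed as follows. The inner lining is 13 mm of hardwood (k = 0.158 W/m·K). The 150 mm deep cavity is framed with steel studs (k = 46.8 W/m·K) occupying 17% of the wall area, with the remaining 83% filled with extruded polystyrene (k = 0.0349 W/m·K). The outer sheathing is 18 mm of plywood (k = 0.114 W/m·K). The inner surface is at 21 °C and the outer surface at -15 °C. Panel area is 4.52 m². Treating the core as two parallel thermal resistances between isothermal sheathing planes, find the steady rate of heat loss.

Sheathing layers in series; stud and cavity paths in parallel between them.
R_inner = 0.013/(0.158×4.52) = 0.0182 K/W
R_stud  = 0.15/(46.8×0.17×4.52) = 0.004171 K/W
R_cav   = 0.15/(0.0349×0.83×4.52) = 1.146 K/W
1/R_core = 1/R_stud + 1/R_cav → R_core = 0.004156 K/W
R_outer = 0.018/(0.114×4.52) = 0.03493 K/W
R_total = 0.05729 K/W
Q = ΔT/R_total = 36/0.05729

Q ≈ 628 W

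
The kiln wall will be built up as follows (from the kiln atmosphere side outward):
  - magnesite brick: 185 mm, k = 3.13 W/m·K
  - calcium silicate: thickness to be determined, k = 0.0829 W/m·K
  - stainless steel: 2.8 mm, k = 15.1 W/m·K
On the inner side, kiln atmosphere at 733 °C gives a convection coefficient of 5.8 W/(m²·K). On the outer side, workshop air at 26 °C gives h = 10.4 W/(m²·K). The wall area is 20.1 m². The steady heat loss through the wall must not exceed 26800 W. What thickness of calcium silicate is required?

Thermal resistances in series:
R_inner film = 1/(h_i·A) = 1/(5.8×20.1) = 0.008578 K/W
R_magnesite brick = L/(kA) = 0.185/(3.13×20.1) = 0.002941 K/W
R_stainless steel = L/(kA) = 0.0028/(15.1×20.1) = 9.225×10^-6 K/W
R_outer film = 1/(h_o·A) = 1/(10.4×20.1) = 0.004784 K/W
Sum of the known resistances R_other = 0.01631 K/W
Required total resistance R_tot = ΔT/Q_allow = 707/26800 = 0.02638 K/W
R_calcium silicate = R_tot − R_other = 0.01007 K/W
L = R·k·A = 0.01007×0.0829×20.1

L ≈ 16.8 mm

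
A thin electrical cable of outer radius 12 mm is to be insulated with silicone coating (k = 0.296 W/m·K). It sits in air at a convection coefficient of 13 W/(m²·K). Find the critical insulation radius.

r_cr ≈ 22.8 mm

For a cylinder r_cr = k/h = 0.296/13
r_cr = 22.8 mm; since the bare radius (12 mm) is below r_cr, adding a thin layer of insulation will *increase* heat loss.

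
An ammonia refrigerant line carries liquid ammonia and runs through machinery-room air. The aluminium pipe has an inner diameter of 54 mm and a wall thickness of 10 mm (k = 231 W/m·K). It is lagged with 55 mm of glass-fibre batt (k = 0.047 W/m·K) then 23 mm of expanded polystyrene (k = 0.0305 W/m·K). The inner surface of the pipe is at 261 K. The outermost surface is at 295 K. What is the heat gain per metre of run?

q′ ≈ 8 W/m

Radial resistances (cylindrical: R_cond = ln(r_o/r_i)/(2πkL), R_conv = 1/(h·2πrL)):
R_aluminium pipe wall = ln(37/27)/(2π×231×1) = 2.171×10^-4 K/W
R_glass-fibre batt = ln(92/37)/(2π×0.047×1) = 3.084 K/W
R_expanded polystyrene = ln(115/92)/(2π×0.0305×1) = 1.164 K/W
R_total = 4.249 K/W
Q = ΔT/R_total = 34/4.249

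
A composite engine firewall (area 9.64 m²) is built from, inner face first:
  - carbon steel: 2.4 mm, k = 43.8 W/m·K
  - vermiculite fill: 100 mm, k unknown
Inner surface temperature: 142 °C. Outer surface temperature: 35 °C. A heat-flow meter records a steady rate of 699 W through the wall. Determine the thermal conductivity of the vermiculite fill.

k ≈ 0.0678 W/(m·K)

Using the resistance-network approach (series):
R_carbon steel = L/(kA) = 0.0024/(43.8×9.64) = 5.684×10^-6 K/W
Sum of known resistances R_other = 5.684×10^-6 K/W
Total R = ΔT/Q = 107/699 = 0.1531 K/W
R_vermiculite fill = R_total − R_other = 0.1531 K/W
k = L/(R·A) = 0.1/(0.1531×9.64)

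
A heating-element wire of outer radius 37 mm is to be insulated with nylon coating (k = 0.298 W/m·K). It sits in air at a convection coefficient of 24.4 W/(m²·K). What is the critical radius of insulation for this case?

For a cylinder r_cr = k/h = 0.298/24.4
r_cr = 12.2 mm; since the bare radius (37 mm) is above r_cr, any added insulation will reduce heat loss.

r_cr ≈ 12.2 mm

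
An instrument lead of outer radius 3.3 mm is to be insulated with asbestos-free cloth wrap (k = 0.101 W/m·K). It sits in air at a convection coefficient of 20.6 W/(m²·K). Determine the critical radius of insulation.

r_cr ≈ 4.9 mm

For a cylinder r_cr = k/h = 0.101/20.6
r_cr = 4.9 mm; since the bare radius (3.3 mm) is below r_cr, adding a thin layer of insulation will *increase* heat loss.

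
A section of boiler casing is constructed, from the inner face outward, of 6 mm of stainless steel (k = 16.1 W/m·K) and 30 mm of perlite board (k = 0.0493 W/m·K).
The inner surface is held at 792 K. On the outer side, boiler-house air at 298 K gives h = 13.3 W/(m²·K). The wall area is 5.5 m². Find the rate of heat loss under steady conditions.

Q ≈ 3970 W

Thermal resistances in series:
R_stainless steel = L/(kA) = 0.006/(16.1×5.5) = 6.776×10^-5 K/W
R_perlite board = L/(kA) = 0.03/(0.0493×5.5) = 0.1106 K/W
R_outer film = 1/(h_o·A) = 1/(13.3×5.5) = 0.01367 K/W
R_total = 0.1244 K/W
Q = ΔT / R_total = 494 / 0.1244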